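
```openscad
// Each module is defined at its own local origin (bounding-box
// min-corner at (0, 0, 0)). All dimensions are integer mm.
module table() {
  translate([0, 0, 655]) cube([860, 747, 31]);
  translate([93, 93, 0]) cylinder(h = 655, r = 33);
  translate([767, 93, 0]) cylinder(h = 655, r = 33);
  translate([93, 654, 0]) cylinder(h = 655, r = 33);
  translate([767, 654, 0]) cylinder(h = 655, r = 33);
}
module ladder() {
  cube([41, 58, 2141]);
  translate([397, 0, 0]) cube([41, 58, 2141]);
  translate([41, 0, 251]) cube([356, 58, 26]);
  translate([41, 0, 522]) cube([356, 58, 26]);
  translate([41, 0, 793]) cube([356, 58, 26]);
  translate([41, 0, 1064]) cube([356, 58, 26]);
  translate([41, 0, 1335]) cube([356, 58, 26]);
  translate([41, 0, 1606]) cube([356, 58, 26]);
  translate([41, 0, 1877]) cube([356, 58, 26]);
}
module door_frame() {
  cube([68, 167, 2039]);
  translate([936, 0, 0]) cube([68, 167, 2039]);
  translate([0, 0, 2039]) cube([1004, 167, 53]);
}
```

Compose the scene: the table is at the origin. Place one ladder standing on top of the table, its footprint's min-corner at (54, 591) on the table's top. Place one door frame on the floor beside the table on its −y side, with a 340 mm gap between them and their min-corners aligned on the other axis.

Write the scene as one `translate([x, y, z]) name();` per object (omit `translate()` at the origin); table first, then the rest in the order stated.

table();
translate([54, 591, 686]) ladder();
translate([0, -507, 0]) door_frame();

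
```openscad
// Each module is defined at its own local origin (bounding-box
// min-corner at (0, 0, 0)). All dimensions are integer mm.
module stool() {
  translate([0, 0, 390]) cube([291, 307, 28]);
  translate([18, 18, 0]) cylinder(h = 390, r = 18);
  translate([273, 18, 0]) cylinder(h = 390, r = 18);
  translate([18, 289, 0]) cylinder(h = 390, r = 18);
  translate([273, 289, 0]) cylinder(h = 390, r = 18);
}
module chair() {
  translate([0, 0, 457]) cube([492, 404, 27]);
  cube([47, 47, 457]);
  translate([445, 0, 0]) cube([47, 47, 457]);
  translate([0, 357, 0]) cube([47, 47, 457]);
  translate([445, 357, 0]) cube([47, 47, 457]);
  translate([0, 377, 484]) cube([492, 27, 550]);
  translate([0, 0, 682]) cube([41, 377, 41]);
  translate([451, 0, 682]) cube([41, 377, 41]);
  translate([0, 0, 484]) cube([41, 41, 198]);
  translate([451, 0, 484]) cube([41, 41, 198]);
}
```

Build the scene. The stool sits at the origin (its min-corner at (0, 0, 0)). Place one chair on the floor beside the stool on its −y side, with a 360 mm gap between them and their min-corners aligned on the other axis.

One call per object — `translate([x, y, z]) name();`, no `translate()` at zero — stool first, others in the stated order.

stool();
translate([0, -764, 0]) chair();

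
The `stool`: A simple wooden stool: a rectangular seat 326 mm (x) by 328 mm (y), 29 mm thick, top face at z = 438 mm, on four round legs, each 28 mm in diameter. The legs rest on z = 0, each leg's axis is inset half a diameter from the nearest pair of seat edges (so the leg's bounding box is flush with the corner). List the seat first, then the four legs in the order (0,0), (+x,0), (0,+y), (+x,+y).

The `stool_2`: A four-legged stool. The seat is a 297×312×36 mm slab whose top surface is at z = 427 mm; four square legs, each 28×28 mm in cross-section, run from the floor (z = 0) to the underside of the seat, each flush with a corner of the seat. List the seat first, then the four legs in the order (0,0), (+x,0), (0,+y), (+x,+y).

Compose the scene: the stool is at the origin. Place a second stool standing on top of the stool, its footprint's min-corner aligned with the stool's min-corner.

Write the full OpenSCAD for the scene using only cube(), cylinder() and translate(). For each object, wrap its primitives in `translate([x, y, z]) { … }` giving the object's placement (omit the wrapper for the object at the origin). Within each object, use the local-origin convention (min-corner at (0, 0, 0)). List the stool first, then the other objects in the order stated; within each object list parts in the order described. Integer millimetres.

translate([0, 0, 409]) cube([326, 328, 29]);
translate([14, 14, 0]) cylinder(h = 409, r = 14);
translate([312, 14, 0]) cylinder(h = 409, r = 14);
translate([14, 314, 0]) cylinder(h = 409, r = 14);
translate([312, 314, 0]) cylinder(h = 409, r = 14);
translate([0, 0, 438]) {
  translate([0, 0, 391]) cube([297, 312, 36]);
  cube([28, 28, 391]);
  translate([269, 0, 0]) cube([28, 28, 391]);
  translate([0, 284, 0]) cube([28, 28, 391]);
  translate([269, 284, 0]) cube([28, 28, 391]);
}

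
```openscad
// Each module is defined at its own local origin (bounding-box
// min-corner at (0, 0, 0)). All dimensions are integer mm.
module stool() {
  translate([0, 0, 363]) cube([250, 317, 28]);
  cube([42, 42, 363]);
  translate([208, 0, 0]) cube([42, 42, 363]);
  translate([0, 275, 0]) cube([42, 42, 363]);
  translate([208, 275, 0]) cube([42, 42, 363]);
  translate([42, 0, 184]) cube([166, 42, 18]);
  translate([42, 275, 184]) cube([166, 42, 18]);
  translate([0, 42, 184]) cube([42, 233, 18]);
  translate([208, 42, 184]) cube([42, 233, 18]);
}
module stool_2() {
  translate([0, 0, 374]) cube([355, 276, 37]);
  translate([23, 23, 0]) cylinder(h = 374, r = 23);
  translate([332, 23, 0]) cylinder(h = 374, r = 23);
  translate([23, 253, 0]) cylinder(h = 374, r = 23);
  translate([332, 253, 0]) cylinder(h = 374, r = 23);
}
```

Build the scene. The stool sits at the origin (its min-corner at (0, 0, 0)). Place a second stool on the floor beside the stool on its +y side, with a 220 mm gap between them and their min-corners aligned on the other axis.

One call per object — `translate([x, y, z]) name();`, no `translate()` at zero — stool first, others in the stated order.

stool();
translate([0, 537, 0]) stool_2();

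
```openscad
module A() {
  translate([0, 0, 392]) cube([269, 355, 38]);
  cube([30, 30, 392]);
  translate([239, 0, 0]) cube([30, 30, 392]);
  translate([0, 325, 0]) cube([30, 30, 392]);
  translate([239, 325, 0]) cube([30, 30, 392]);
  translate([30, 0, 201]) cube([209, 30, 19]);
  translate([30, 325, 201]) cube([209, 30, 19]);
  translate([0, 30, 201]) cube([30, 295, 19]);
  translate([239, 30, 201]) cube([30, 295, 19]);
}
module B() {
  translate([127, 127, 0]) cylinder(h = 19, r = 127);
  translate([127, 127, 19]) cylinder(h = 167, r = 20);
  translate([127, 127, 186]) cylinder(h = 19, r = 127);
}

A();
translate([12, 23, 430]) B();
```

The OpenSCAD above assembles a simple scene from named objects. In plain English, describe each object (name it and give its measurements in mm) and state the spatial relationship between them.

A is a four-legged stool. The seat is 269×355 mm, 38 mm thick, top at z = 430 mm. It stands on four square legs, each 30×30 mm in cross-section, from z = 0 to the seat underside, each flush with a corner of the seat. Four stretchers, 30 mm wide and 19 mm tall, connect adjacent legs with their undersides at z = 201 mm, each running between the inner faces of the legs it joins and aligned with the legs' outer faces on the other axis.

B is a spool: two coaxial disc flanges of radius 127 mm and thickness 19 mm, joined by a core cylinder of radius 20 mm and height 167 mm. The lower flange rests on z = 0 and the three cylinders share a vertical axis.

The spool is on top of the stool.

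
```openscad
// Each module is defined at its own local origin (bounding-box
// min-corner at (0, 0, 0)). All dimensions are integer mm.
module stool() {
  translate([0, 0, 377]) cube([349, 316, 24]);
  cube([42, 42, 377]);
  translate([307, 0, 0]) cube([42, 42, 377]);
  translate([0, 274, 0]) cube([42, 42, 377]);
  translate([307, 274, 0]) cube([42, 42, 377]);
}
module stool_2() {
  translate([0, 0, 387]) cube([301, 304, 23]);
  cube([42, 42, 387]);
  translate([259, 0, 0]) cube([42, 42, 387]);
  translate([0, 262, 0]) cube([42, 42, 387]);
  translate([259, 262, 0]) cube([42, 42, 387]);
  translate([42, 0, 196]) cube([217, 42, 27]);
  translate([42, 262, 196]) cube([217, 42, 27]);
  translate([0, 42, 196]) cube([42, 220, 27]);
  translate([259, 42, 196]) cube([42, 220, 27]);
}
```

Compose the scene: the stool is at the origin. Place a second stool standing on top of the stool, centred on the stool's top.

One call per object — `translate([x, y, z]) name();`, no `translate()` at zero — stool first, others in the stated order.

stool();
translate([24, 6, 401]) stool_2();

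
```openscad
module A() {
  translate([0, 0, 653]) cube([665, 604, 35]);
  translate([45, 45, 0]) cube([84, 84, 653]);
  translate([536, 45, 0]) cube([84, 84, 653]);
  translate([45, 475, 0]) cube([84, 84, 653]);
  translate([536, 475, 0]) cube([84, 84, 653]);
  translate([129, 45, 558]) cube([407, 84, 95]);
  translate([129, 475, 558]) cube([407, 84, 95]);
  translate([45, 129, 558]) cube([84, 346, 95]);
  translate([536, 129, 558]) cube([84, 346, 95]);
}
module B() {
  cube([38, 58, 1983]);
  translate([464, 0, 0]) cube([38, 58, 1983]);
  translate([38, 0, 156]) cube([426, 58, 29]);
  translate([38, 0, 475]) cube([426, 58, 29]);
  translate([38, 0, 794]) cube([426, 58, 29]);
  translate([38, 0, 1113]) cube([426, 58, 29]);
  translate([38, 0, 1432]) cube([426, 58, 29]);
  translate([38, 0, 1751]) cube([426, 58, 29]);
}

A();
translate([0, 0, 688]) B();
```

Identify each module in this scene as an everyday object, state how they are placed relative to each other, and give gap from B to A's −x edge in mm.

A is a table. B is a ladder. The ladder is on top of the table. The gap from the ladder to the table's −x edge is 0 mm.

The ladder's min-x is at 0; the table's min-x is 0; gap = 0 mm.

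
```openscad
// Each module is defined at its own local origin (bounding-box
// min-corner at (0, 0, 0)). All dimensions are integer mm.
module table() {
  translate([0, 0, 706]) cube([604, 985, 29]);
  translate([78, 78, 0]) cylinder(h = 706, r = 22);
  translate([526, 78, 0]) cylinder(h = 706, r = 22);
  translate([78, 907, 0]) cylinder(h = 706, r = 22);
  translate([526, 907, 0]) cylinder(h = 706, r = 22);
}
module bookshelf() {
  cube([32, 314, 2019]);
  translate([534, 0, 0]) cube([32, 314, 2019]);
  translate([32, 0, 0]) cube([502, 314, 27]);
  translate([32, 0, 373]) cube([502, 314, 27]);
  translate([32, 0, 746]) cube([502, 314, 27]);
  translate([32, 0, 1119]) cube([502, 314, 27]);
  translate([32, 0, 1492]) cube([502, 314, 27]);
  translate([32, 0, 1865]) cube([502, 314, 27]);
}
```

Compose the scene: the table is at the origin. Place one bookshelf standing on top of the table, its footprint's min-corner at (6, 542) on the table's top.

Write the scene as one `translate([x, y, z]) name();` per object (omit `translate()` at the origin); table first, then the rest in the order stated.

table();
translate([6, 542, 735]) bookshelf();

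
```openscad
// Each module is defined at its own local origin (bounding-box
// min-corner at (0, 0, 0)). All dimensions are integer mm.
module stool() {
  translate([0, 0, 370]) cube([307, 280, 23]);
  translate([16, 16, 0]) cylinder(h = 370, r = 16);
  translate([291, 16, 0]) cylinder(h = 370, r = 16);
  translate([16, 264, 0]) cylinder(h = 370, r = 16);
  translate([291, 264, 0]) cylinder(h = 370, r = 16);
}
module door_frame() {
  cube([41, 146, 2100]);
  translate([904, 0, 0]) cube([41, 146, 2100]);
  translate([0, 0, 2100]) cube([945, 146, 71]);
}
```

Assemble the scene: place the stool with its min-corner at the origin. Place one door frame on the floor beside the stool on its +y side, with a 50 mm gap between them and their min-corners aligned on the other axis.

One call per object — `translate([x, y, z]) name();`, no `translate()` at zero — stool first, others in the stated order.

stool();
translate([0, 330, 0]) door_frame();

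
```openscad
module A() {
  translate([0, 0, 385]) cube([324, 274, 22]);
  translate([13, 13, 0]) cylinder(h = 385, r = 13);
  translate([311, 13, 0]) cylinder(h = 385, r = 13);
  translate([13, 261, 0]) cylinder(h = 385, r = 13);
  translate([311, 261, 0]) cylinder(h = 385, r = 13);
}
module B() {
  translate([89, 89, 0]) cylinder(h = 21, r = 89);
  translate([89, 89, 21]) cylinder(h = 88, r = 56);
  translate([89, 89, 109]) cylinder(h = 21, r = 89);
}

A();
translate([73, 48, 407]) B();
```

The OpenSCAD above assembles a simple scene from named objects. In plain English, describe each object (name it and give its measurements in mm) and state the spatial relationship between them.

A is a four-legged stool. The seat is 324×274 mm, 22 mm thick, top at z = 407 mm. It stands on four round legs, each 26 mm in diameter, from z = 0 to the seat underside, each leg's axis is inset half a diameter from the nearest pair of seat edges (so the leg's bounding box is flush with the corner).

B is a spool: two coaxial disc flanges of radius 89 mm and thickness 21 mm, joined by a core cylinder of radius 56 mm and height 88 mm. The lower flange rests on z = 0 and the three cylinders share a vertical axis.

The spool is on top of the stool, centred.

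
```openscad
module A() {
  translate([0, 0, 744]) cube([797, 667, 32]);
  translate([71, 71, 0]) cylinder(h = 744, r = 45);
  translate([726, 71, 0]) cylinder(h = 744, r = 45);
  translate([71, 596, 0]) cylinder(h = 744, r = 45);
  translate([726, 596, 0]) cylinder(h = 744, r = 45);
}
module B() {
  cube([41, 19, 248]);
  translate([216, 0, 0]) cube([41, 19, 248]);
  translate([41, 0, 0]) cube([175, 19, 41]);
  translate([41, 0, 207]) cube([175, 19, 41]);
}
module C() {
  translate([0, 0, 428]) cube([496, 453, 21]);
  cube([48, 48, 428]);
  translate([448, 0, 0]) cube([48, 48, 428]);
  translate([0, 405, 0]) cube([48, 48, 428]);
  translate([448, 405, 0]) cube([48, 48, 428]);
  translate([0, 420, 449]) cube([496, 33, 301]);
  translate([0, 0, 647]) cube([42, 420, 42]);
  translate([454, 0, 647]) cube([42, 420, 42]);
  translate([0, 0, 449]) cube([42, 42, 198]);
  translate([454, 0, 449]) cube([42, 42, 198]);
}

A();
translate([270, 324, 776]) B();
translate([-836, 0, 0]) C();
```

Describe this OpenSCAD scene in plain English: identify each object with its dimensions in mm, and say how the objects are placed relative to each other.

A is a rectangular dining table. The top is 797×667×32 mm with its upper surface at z = 776 mm. It stands on four round legs of 90 mm diameter, each leg's bounding box inset 26 mm from the nearest pair of top edges, running from the floor to the underside of the top.

B is a rectangular picture frame lying in the x–z plane (depth along y). The opening is 175 mm wide (x) by 166 mm tall (z), surrounded by a border 41 mm wide on all four sides. The frame is 19 mm deep and is made of two full-height vertical stiles with two horizontal rails fitted between them.

C is a chair. The seat is a 496×453×21 mm slab with its top at z = 449 mm, on four 48×48 mm corner legs (flush with the seat edges, standing on z = 0). A flat backrest 33 mm thick, 301 mm tall, spans the full seat width and rises from the seat top along its +y edge, rear face flush with the rear of the seat. Two armrests of 42×42 mm section run along each side from the seat's front edge to the front of the backrest, top faces 240 mm above the seat top and outer faces flush with the seat's x-edges; a 42×42 mm post under the front of each armrest stands on the seat at the front corner.

The picture frame is on top of the table, centred. The chair is on the floor beside the table on its −x side.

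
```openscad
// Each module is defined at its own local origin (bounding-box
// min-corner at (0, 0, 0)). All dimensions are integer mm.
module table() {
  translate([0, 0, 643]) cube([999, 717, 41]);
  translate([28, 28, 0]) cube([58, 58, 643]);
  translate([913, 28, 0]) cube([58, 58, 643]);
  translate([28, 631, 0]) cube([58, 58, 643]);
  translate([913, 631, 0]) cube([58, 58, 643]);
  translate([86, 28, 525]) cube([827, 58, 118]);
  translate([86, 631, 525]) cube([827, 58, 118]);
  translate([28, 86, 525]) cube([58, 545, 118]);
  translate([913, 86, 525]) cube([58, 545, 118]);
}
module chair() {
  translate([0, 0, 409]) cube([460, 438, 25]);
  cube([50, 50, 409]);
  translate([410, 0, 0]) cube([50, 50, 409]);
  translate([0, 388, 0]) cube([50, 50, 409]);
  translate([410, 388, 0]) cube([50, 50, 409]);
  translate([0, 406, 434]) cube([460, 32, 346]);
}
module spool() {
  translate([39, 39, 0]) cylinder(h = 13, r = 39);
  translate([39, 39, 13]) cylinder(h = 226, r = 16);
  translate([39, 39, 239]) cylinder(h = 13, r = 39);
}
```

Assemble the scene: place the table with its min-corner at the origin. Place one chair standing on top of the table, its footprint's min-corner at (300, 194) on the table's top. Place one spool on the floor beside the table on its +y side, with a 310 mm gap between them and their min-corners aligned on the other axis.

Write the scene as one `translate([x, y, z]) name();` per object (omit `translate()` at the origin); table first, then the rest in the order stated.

table();
translate([300, 194, 684]) chair();
translate([0, 1027, 0]) spool();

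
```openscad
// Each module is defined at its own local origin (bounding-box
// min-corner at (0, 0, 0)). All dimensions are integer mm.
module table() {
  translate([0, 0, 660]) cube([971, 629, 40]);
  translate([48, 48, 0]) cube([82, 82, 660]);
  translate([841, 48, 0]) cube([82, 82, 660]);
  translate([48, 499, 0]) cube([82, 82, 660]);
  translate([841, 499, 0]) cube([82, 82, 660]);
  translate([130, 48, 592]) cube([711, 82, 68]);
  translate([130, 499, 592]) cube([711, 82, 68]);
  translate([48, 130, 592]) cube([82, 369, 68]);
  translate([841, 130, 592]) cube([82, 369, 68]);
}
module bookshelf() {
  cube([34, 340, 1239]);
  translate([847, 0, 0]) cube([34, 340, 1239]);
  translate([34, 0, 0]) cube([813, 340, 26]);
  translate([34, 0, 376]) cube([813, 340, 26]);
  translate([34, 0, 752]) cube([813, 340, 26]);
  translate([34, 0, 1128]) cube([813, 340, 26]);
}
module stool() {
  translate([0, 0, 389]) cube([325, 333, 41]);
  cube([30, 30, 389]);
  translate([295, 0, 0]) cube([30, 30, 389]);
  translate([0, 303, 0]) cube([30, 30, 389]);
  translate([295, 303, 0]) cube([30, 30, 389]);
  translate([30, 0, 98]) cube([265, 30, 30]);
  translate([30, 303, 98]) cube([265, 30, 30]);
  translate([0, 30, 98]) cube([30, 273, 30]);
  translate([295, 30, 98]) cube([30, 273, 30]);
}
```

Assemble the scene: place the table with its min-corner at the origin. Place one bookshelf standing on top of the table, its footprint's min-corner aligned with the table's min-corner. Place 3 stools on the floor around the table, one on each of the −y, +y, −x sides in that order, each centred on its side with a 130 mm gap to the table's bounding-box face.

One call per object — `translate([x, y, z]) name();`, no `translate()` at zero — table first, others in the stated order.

table();
translate([0, 0, 700]) bookshelf();
translate([323, -463, 0]) stool();
translate([323, 759, 0]) stool();
translate([-455, 148, 0]) stool();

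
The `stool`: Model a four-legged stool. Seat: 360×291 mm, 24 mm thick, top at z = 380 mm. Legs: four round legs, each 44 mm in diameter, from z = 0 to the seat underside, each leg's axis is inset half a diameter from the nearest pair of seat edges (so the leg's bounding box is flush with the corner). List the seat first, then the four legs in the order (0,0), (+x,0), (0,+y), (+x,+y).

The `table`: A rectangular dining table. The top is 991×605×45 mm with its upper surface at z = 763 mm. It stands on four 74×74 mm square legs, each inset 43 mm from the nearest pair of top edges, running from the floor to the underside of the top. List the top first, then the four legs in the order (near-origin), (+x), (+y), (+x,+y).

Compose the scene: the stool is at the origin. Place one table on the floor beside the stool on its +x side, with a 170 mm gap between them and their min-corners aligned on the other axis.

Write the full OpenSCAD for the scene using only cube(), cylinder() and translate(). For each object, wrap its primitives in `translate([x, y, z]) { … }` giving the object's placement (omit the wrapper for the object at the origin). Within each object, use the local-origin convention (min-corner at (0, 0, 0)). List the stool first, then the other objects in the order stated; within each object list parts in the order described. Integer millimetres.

translate([0, 0, 356]) cube([360, 291, 24]);
translate([22, 22, 0]) cylinder(h = 356, r = 22);
translate([338, 22, 0]) cylinder(h = 356, r = 22);
translate([22, 269, 0]) cylinder(h = 356, r = 22);
translate([338, 269, 0]) cylinder(h = 356, r = 22);
translate([530, 0, 0]) {
  translate([0, 0, 718]) cube([991, 605, 45]);
  translate([43, 43, 0]) cube([74, 74, 718]);
  translate([874, 43, 0]) cube([74, 74, 718]);
  translate([43, 488, 0]) cube([74, 74, 718]);
  translate([874, 488, 0]) cube([74, 74, 718]);
}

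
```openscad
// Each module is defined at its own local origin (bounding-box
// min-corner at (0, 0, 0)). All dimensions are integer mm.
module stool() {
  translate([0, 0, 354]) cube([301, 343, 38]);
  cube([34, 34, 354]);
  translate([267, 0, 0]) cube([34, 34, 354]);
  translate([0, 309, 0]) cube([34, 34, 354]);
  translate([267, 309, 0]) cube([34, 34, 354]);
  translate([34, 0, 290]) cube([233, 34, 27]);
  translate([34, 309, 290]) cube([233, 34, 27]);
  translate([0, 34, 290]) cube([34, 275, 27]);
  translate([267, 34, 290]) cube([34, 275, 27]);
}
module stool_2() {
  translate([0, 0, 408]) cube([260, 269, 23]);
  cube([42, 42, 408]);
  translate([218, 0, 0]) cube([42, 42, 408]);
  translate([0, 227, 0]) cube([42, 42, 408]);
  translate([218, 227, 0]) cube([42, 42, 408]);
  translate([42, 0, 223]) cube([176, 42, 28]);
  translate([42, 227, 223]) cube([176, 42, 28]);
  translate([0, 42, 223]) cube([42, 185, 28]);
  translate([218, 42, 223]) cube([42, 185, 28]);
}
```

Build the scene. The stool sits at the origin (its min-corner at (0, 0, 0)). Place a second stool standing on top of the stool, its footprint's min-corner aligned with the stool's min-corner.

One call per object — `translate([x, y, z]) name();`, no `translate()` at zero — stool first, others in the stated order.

stool();
translate([0, 0, 392]) stool_2();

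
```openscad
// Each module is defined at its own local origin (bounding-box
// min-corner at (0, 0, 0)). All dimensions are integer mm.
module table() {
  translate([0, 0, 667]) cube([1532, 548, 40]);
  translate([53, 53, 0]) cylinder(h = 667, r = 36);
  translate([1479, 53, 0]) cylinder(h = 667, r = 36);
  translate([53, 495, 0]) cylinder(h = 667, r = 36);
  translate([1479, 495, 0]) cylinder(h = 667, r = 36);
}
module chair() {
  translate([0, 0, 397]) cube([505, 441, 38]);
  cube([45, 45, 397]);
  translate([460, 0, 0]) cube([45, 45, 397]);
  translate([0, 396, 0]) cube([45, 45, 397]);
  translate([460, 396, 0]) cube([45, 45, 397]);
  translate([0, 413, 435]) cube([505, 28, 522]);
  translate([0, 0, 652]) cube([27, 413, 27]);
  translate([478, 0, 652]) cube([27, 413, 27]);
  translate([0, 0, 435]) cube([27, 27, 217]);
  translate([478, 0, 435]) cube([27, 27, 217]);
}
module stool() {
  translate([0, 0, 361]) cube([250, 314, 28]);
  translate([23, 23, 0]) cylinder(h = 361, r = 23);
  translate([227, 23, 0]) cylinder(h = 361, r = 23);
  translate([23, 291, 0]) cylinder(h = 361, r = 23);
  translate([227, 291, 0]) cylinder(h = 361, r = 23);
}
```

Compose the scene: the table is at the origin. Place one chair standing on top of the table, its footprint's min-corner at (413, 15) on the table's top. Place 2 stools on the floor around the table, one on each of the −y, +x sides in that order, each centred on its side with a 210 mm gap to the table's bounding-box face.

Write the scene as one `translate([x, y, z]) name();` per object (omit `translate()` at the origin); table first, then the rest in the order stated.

table();
translate([413, 15, 707]) chair();
translate([641, -524, 0]) stool();
translate([1742, 117, 0]) stool();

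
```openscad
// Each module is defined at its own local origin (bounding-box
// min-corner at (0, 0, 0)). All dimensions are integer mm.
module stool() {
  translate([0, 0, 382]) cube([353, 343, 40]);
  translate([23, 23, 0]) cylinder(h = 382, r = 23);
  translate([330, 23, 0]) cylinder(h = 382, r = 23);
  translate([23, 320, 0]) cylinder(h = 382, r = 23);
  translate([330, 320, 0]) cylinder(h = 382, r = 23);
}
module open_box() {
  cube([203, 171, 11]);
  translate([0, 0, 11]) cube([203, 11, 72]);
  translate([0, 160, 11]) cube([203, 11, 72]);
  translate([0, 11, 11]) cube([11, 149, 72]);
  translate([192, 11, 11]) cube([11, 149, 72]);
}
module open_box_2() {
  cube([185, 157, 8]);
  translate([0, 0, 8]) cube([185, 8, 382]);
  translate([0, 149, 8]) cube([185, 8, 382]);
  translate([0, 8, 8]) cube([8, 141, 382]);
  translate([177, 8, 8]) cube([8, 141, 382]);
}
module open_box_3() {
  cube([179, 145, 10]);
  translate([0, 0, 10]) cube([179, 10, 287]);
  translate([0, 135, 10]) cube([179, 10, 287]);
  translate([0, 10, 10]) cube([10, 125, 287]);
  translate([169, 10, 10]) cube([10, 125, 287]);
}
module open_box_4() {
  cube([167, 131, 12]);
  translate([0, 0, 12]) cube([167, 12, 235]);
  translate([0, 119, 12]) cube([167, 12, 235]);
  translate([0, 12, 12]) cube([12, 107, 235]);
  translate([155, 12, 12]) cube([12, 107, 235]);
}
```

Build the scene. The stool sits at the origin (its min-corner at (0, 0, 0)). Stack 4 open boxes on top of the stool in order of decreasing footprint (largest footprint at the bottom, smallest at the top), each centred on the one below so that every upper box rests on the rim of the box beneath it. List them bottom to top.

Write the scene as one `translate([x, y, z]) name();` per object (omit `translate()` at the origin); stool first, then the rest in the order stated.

stool();
translate([75, 86, 422]) open_box();
translate([84, 93, 505]) open_box_2();
translate([87, 99, 895]) open_box_3();
translate([93, 106, 1192]) open_box_4();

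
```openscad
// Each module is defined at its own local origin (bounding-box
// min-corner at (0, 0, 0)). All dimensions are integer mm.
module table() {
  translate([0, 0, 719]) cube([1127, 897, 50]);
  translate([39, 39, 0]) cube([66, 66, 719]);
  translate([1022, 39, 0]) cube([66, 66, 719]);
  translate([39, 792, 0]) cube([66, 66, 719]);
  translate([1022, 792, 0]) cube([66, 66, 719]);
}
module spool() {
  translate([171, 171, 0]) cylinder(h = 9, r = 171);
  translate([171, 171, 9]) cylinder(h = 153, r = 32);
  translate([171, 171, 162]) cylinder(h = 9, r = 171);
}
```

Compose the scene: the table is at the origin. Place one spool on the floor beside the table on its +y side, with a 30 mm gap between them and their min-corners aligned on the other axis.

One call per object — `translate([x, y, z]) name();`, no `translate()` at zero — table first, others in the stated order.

table();
translate([0, 927, 0]) spool();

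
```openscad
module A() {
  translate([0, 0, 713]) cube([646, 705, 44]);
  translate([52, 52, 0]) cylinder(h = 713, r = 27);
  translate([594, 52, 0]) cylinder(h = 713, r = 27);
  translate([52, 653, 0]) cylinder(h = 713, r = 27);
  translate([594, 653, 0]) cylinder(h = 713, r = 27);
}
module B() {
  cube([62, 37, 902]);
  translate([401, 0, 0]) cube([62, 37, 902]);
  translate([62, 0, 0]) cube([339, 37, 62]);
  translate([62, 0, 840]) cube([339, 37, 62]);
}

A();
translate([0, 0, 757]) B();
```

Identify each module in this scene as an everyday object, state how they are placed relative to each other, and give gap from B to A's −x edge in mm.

The picture frame's min-x is at 0; the table's min-x is 0; gap = 0 mm.

A is a table. B is a picture frame. The picture frame is on top of the table. The gap from the picture frame to the table's −x edge is 0 mm.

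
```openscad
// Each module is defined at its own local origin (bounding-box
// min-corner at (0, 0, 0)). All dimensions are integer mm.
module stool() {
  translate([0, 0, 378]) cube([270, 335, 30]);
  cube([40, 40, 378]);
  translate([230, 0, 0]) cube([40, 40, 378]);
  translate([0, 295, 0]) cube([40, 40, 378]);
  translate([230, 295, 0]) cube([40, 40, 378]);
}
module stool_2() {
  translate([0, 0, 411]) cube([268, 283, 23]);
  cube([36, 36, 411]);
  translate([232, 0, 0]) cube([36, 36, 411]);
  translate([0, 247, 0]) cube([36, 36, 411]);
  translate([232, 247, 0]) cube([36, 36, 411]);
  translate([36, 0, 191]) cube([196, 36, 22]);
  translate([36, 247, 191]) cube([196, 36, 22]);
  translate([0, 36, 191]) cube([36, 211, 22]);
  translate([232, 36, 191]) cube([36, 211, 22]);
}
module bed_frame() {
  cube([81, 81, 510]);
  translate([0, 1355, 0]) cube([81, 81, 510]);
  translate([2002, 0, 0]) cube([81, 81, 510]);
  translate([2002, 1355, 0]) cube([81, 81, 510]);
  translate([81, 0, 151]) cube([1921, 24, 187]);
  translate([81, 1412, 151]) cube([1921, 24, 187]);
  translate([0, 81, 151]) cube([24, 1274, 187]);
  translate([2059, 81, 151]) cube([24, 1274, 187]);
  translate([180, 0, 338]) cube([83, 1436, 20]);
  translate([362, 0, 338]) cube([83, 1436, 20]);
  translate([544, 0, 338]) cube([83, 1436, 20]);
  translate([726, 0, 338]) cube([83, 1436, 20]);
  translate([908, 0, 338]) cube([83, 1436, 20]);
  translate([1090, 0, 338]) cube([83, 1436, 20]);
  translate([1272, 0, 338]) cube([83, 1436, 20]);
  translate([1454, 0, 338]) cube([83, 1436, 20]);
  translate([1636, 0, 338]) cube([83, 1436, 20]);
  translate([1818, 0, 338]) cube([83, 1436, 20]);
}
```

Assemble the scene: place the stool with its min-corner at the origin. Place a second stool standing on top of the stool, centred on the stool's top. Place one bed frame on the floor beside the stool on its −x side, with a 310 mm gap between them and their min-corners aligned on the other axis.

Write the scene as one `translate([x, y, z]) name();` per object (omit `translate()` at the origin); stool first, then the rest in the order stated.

stool();
translate([1, 26, 408]) stool_2();
translate([-2393, 0, 0]) bed_frame();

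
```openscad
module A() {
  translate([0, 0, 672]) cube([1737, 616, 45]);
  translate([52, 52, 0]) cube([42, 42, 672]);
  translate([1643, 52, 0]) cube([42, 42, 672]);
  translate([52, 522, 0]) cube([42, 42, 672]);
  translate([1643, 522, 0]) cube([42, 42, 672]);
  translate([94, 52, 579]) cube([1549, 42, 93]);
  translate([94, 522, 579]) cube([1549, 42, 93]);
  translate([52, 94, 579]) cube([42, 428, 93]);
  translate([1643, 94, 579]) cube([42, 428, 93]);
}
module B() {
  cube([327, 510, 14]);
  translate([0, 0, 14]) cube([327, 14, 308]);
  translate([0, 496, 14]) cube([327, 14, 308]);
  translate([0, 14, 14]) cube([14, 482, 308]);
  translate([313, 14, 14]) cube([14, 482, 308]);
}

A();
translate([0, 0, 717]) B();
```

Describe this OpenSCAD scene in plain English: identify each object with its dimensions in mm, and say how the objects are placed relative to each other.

A is a rectangular dining table. The top is 1737×616×45 mm with its upper surface at z = 717 mm. It stands on four 42×42 mm square legs, each inset 52 mm from the nearest pair of top edges, running from the floor to the underside of the top. Four apron rails, 42 mm thick and 93 mm tall, run between adjacent legs with their top edges flush with the underside of the top and their outer faces flush with the legs' outer faces.

B is an open-topped rectangular box: outside dimensions 327×510×322 mm, with a uniform wall and base thickness of 14 mm. The base is a full 327×510 slab on the floor; four walls sit on top of the base. The front and back walls (the −y and +y sides) span the full width; the two side walls fit between them.

The open box is on top of the table.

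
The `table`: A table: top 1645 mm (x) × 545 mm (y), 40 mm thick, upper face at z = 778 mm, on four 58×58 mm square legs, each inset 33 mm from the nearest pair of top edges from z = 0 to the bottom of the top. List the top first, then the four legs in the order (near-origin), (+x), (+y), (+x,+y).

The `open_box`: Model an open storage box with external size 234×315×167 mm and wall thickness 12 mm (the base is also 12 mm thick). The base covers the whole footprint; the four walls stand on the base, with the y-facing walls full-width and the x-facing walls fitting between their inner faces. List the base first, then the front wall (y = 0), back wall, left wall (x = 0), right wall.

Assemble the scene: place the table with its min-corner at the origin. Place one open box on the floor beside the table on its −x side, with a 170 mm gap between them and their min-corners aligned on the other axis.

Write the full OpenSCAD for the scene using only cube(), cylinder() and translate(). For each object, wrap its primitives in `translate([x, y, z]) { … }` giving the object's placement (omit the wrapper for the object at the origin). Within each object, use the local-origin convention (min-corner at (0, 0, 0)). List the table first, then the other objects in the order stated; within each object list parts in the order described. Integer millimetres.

translate([0, 0, 738]) cube([1645, 545, 40]);
translate([33, 33, 0]) cube([58, 58, 738]);
translate([1554, 33, 0]) cube([58, 58, 738]);
translate([33, 454, 0]) cube([58, 58, 738]);
translate([1554, 454, 0]) cube([58, 58, 738]);
translate([-404, 0, 0]) {
  cube([234, 315, 12]);
  translate([0, 0, 12]) cube([234, 12, 155]);
  translate([0, 303, 12]) cube([234, 12, 155]);
  translate([0, 12, 12]) cube([12, 291, 155]);
  translate([222, 12, 12]) cube([12, 291, 155]);
}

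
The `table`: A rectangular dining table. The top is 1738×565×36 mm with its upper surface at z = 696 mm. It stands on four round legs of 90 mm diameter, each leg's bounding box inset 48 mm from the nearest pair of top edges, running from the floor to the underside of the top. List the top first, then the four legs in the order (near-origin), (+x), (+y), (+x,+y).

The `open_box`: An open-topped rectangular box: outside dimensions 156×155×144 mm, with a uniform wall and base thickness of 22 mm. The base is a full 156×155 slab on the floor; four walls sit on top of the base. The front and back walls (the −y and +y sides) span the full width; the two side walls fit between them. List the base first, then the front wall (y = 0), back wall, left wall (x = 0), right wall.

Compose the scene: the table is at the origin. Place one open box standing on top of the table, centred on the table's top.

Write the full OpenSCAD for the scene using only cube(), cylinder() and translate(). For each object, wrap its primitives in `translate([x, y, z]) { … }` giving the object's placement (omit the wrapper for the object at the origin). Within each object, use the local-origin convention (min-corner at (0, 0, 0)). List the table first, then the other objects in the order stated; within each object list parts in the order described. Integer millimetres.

translate([0, 0, 660]) cube([1738, 565, 36]);
translate([93, 93, 0]) cylinder(h = 660, r = 45);
translate([1645, 93, 0]) cylinder(h = 660, r = 45);
translate([93, 472, 0]) cylinder(h = 660, r = 45);
translate([1645, 472, 0]) cylinder(h = 660, r = 45);
translate([791, 205, 696]) {
  cube([156, 155, 22]);
  translate([0, 0, 22]) cube([156, 22, 122]);
  translate([0, 133, 22]) cube([156, 22, 122]);
  translate([0, 22, 22]) cube([22, 111, 122]);
  translate([134, 22, 22]) cube([22, 111, 122]);
}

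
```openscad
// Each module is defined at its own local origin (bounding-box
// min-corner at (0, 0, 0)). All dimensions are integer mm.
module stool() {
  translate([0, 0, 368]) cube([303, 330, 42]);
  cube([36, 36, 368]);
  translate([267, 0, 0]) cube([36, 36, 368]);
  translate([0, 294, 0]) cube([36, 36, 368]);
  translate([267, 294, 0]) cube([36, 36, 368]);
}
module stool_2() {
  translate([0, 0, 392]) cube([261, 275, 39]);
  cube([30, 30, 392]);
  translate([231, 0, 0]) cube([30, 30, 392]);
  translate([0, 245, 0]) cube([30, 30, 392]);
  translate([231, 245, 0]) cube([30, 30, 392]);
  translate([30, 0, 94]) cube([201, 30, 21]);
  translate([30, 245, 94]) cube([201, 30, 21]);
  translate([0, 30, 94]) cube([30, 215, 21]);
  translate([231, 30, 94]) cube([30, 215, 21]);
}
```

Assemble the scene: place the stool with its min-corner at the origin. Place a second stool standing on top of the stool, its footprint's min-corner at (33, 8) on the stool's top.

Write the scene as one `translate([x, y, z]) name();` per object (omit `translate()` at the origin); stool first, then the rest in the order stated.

stool();
translate([33, 8, 410]) stool_2();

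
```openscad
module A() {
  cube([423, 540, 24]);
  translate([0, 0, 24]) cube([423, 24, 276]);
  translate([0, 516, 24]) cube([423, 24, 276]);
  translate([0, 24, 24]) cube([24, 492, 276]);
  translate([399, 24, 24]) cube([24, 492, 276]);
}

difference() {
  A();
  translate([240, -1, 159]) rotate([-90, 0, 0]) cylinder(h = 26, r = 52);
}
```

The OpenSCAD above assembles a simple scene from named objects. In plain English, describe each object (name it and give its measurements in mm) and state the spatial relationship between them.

A is an open-topped rectangular box: outside dimensions 423×540×300 mm, with a uniform wall and base thickness of 24 mm. The base is a full 423×540 slab on the floor; four walls sit on top of the base. The front and back walls (the −y and +y sides) span the full width; the two side walls fit between them.

The open box has a circular hole of radius 52 mm through its front wall, centred at (x = 240, z = 159).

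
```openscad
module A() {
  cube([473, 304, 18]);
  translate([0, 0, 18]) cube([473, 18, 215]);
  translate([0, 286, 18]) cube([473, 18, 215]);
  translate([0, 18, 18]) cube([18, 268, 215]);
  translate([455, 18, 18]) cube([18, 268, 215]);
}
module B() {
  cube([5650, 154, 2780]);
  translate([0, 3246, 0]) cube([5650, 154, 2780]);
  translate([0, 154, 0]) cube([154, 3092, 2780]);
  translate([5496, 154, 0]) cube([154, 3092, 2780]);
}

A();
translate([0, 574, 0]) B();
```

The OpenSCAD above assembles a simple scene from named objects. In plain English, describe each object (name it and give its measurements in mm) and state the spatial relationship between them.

A is an open-topped rectangular box: outside dimensions 473×304×233 mm, with a uniform wall and base thickness of 18 mm. The base is a full 473×304 slab on the floor; four walls sit on top of the base. The front and back walls (the −y and +y sides) span the full width; the two side walls fit between them.

B is a box-shaped house frame (walls only): outside footprint 5650×3400 mm, wall height 2780 mm, wall thickness 154 mm. The two y-facing walls run the full x-width; the two x-facing walls fit between the inner faces of the y-facing walls.

The house frame is on the floor beside the open box on its +y side.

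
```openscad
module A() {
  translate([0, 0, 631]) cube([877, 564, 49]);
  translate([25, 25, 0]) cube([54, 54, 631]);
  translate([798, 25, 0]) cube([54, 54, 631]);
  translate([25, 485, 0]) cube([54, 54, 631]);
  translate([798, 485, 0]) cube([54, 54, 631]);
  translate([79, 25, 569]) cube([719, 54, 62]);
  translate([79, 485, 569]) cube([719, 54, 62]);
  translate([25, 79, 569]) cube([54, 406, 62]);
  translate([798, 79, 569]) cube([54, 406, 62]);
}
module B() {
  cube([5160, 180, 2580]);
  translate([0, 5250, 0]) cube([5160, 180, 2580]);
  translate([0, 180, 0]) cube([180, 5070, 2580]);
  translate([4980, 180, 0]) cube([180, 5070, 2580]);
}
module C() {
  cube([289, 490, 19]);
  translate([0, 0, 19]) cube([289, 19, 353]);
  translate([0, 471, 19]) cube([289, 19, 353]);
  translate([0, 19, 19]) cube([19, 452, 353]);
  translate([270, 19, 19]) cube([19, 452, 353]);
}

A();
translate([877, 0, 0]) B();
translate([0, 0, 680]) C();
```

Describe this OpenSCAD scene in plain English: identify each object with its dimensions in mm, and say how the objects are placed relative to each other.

A is a table: top 877 mm (x) × 564 mm (y), 49 mm thick, upper face at z = 680 mm, on four 54×54 mm square legs, each inset 25 mm from the nearest pair of top edges, running from z = 0 to the bottom of the top. Four apron rails, 54 mm thick and 62 mm tall, run between adjacent legs with their top edges flush with the underside of the top and their outer faces flush with the legs' outer faces.

B is a box-shaped house frame (walls only): outside footprint 5160×5430 mm, wall height 2580 mm, wall thickness 180 mm. The two y-facing walls run the full x-width; the two x-facing walls fit between the inner faces of the y-facing walls.

C is an open storage box with external size 289×490×372 mm and wall thickness 19 mm (the base is also 19 mm thick). The base covers the whole footprint; the four walls stand on the base, with the y-facing walls full-width and the x-facing walls fitting between their inner faces.

The house frame is against the table's +x side, with their −y faces flush. The open box is on top of the table.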